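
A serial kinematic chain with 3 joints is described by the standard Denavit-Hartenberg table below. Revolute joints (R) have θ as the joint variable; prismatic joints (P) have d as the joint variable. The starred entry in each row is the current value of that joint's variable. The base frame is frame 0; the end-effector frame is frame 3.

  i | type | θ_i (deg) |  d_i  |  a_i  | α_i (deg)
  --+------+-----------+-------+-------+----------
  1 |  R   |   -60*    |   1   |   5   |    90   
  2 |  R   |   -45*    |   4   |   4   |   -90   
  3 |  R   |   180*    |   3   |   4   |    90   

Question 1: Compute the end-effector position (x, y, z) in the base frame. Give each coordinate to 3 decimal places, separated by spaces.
after link 1: o_1 = (2.5000, -4.3301, 1.0000)
after link 2: o_2 = (0.4501, -8.7796, -1.8284)
after link 3: o_3 = (0.0966, -8.1672, 3.1213)

0.097 -8.167 3.121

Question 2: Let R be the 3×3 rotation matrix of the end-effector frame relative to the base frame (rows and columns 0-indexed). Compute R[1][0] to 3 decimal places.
0.612

End-effector x-axis (col 0 of R) = (-0.3536,0.6124,0.7071)
R[1][0] = 0.6124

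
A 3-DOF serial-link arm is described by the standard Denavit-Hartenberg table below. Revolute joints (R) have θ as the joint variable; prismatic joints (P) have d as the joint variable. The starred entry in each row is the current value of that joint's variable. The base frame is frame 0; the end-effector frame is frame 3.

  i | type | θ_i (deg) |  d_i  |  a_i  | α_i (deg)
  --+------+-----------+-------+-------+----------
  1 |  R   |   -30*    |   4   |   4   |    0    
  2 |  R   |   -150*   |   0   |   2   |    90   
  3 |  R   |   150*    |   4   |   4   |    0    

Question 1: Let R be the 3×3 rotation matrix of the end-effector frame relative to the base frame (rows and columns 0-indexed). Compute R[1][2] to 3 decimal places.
End-effector z-axis (col 2 of R) = (0.0000,1.0000,0.0000)
R[1][2] = 1.0000

1.000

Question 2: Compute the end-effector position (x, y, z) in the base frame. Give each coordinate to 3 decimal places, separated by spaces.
after link 1: o_1 = (3.4641, -2.0000, 4.0000)
after link 2: o_2 = (1.4641, -2.0000, 4.0000)
after link 3: o_3 = (4.9282, 2.0000, 6.0000)

4.928 2.000 6.000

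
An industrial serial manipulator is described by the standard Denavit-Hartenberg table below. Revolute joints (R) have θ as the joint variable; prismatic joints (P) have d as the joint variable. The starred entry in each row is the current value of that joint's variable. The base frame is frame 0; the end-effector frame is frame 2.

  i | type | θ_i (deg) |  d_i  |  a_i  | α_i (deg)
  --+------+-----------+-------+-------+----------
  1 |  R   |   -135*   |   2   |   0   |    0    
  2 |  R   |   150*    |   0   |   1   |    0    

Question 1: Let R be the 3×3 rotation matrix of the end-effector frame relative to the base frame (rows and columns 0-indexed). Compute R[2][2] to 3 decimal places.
End-effector z-axis (col 2 of R) = (0.0000,0.0000,1.0000)
R[2][2] = 1.0000

1.000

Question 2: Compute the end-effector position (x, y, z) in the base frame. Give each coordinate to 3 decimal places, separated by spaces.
0.966 0.259 2.000

after link 1: o_1 = (0.0000, 0.0000, 2.0000)
after link 2: o_2 = (0.9659, 0.2588, 2.0000)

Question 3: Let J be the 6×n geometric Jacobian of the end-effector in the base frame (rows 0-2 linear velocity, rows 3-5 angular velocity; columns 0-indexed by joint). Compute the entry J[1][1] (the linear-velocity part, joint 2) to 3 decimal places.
0.966

axis z_1 = (0.0000,0.0000,1.0000); lever o_n−o_1 = (0.9659,0.2588,0.0000)
cross product → J_v[:, 1] = (-0.2588,0.9659,0.0000)
J_ω[:, 1] = z_1
entry J[1][1] = 0.9659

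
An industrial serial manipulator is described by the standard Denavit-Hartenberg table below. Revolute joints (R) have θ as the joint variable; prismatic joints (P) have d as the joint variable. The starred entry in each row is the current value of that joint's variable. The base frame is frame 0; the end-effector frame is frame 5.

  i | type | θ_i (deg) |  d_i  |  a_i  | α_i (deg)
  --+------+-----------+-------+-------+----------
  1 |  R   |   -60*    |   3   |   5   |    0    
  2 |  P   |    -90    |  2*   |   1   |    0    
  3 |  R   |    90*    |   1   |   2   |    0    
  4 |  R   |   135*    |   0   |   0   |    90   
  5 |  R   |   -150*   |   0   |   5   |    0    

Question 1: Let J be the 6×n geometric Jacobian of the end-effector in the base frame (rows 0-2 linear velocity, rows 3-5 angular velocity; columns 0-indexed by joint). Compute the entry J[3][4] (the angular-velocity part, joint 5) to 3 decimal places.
0.966

axis z_4 = (0.9659,-0.2588,0.0000); lever o_n−o_4 = (-1.1207,-4.1826,-2.5000)
cross product → J_v[:, 4] = (0.6470,2.4148,-4.3301)
J_ω[:, 4] = z_4
entry J[3][4] = 0.9659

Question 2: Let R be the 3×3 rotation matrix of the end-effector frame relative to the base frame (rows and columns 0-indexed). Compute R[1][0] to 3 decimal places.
-0.837

End-effector x-axis (col 0 of R) = (-0.2241,-0.8365,-0.5000)
R[1][0] = -0.8365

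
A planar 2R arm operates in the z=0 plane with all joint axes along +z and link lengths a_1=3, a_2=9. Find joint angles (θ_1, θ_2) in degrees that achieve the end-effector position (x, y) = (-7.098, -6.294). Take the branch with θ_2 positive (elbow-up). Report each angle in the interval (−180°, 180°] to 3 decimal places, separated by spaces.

149.995 90.004

cos θ_2 = (89.9960−3²−9²)/(2·3·9) = -0.0001; θ_2 = 90.0042° (elbow-up)
β = atan2(-6.2940,-7.0980) = -138.4357°; ψ = atan2(9.0000,2.9993) = 71.5688°
θ_1 = β − ψ = -210.0045°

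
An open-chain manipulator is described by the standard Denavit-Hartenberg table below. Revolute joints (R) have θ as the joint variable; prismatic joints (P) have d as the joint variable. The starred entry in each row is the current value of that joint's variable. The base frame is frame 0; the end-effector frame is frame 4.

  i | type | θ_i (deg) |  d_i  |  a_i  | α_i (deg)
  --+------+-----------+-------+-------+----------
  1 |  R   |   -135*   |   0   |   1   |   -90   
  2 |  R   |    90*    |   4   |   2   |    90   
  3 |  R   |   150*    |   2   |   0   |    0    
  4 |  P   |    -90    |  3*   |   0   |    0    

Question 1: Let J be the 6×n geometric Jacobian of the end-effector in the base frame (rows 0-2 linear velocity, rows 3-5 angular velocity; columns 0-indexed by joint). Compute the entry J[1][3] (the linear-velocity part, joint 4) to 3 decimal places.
-0.707

prismatic axis z_3 = (-0.7071,-0.7071,0.0000)
J_v[:, 3] = z_3; J_ω[:, 3] = (0,0,0)
entry J[1][3] = -0.7071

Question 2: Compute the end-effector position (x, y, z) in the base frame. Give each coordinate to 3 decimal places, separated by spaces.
after link 1: o_1 = (-0.7071, -0.7071, 0.0000)
after link 2: o_2 = (2.1213, -3.5355, -2.0000)
after link 3: o_3 = (0.7071, -4.9497, -2.0000)
after link 4: o_4 = (-1.4142, -7.0711, -2.0000)

-1.414 -7.071 -2.000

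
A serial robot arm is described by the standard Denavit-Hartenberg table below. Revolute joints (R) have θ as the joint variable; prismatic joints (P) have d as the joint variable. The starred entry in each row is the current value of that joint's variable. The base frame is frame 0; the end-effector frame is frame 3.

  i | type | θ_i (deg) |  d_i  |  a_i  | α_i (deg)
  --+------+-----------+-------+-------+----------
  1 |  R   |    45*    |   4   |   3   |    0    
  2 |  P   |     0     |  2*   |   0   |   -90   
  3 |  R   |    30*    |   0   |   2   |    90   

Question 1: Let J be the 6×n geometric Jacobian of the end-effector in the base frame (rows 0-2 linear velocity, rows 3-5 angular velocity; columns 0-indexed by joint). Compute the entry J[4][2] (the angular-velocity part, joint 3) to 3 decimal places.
0.707

axis z_2 = (-0.7071,0.7071,0.0000); lever o_n−o_2 = (1.2247,1.2247,-1.0000)
cross product → J_v[:, 2] = (-0.7071,-0.7071,-1.7321)
J_ω[:, 2] = z_2
entry J[4][2] = 0.7071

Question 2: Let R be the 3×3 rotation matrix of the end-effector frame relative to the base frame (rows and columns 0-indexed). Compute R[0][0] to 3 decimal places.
0.612

End-effector x-axis (col 0 of R) = (0.6124,0.6124,-0.5000)
R[0][0] = 0.6124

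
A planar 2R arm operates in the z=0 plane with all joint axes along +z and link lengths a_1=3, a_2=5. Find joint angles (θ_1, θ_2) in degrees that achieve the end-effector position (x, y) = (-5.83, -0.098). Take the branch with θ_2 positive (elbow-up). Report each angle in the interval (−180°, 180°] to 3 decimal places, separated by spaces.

cos θ_2 = (33.9985−3²−5²)/(2·3·5) = -0.0000; θ_2 = 90.0029° (elbow-up)
β = atan2(-0.0980,-5.8300) = -179.0370°; ψ = atan2(5.0000,2.9998) = 59.0383°
θ_1 = β − ψ = -238.0753°

121.925 90.003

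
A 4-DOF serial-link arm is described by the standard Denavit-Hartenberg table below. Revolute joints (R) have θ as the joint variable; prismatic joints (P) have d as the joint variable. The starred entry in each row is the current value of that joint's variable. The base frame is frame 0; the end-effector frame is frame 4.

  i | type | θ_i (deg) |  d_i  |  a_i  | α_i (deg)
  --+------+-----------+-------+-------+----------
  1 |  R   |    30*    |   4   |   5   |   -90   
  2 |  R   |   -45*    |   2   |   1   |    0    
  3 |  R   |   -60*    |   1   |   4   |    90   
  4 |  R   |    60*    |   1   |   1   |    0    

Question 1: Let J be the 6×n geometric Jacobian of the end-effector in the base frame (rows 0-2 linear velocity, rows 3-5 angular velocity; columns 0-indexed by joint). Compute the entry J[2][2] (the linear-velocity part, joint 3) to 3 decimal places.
2.131

axis z_2 = (-0.5000,0.8660,0.0000); lever o_n−o_2 = (-2.7782,0.5507,4.0878)
cross product → J_v[:, 2] = (3.5402,2.0439,2.1306)
J_ω[:, 2] = z_2
entry J[2][2] = 2.1306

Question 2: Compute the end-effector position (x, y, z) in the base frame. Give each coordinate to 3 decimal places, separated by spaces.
after link 1: o_1 = (4.3301, 2.5000, 4.0000)
after link 2: o_2 = (3.9425, 4.5856, 4.7071)
after link 3: o_3 = (2.5459, 4.9340, 8.5708)
after link 4: o_4 = (1.1643, 5.1363, 8.7950)

1.164 5.136 8.795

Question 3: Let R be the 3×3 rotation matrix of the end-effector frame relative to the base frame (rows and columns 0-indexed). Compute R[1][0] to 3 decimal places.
0.685

End-effector x-axis (col 0 of R) = (-0.5451,0.6853,0.4830)
R[1][0] = 0.6853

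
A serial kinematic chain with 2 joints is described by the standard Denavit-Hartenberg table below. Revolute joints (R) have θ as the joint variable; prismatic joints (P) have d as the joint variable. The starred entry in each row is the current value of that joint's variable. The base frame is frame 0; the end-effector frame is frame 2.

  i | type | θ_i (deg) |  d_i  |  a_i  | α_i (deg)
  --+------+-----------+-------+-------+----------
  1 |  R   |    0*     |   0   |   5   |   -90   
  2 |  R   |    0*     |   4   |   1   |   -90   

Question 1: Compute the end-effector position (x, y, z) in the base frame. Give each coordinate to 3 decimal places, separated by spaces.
6.000 4.000 0.000

after link 1: o_1 = (5.0000, 0.0000, 0.0000)
after link 2: o_2 = (6.0000, 4.0000, 0.0000)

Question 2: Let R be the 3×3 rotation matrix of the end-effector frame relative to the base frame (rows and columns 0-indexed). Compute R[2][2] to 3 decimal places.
-1.000

End-effector z-axis (col 2 of R) = (0.0000,0.0000,-1.0000)
R[2][2] = -1.0000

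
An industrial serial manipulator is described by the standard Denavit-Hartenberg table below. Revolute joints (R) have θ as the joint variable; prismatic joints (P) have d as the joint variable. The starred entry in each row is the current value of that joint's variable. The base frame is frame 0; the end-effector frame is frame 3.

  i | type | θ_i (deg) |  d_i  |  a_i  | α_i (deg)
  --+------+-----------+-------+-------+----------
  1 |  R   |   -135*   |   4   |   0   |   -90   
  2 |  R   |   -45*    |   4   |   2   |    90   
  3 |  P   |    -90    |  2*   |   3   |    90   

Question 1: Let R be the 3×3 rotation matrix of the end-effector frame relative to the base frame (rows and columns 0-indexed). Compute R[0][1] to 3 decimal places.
End-effector y-axis (col 1 of R) = (0.5000,0.5000,0.7071)
R[0][1] = 0.5000

0.500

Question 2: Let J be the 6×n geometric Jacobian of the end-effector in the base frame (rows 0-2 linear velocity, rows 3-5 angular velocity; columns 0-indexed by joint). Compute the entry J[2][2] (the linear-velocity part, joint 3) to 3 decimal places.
prismatic axis z_2 = (0.5000,0.5000,0.7071)
J_v[:, 2] = z_2; J_ω[:, 2] = (0,0,0)
entry J[2][2] = 0.7071

0.707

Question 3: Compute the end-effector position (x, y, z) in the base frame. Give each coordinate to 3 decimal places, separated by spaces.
0.707 -0.707 6.828

after link 1: o_1 = (0.0000, 0.0000, 4.0000)
after link 2: o_2 = (1.8284, -3.8284, 5.4142)
after link 3: o_3 = (0.7071, -0.7071, 6.8284)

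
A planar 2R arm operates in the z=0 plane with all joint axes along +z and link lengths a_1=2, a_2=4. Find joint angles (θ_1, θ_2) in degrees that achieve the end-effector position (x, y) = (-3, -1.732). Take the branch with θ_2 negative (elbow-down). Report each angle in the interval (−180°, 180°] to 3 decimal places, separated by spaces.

cos θ_2 = (11.9998−2²−4²)/(2·2·4) = -0.5000; θ_2 = -120.0007° (elbow-down)
β = atan2(-1.7320,-3.0000) = -150.0007°; ψ = atan2(-3.4641,-0.0000) = -90.0007°
θ_1 = β − ψ = -60.0000°

-60.000 -120.001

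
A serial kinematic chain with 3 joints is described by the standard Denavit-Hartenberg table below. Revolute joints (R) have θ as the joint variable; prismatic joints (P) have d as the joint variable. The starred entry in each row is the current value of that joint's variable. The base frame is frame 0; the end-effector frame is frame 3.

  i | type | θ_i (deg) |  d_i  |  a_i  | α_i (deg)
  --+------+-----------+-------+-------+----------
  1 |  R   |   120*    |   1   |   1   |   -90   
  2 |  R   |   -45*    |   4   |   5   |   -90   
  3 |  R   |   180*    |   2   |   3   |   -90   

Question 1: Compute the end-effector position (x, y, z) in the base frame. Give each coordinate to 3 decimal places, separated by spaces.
after link 1: o_1 = (-0.5000, 0.8660, 1.0000)
after link 2: o_2 = (-5.7319, 1.9279, 4.5355)
after link 3: o_3 = (-5.3783, 1.3155, 1.0000)

-5.378 1.316 1.000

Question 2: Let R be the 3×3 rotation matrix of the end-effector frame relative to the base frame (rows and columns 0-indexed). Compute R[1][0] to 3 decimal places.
End-effector x-axis (col 0 of R) = (0.3536,-0.6124,-0.7071)
R[1][0] = -0.6124

-0.612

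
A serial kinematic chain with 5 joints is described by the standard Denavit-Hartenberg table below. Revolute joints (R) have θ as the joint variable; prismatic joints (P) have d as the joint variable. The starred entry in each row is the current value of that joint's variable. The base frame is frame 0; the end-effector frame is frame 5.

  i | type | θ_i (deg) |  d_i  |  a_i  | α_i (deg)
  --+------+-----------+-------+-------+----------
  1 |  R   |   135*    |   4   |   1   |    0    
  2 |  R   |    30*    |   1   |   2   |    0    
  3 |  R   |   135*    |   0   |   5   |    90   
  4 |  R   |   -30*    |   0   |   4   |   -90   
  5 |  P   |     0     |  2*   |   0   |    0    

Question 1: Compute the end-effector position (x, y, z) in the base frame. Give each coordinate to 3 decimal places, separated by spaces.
2.093 -6.971 4.732

after link 1: o_1 = (-0.7071, 0.7071, 4.0000)
after link 2: o_2 = (-2.6390, 1.2247, 5.0000)
after link 3: o_3 = (-0.1390, -3.1054, 5.0000)
after link 4: o_4 = (1.5931, -6.1054, 3.0000)
after link 5: o_5 = (2.0931, -6.9714, 4.7321)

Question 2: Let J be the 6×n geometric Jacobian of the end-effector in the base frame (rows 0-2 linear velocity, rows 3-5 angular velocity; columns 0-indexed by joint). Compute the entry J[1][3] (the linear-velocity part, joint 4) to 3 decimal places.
axis z_3 = (-0.8660,-0.5000,0.0000); lever o_n−o_3 = (2.2321,-3.8660,-0.2679)
cross product → J_v[:, 3] = (0.1340,-0.2321,4.4641)
J_ω[:, 3] = z_3
entry J[1][3] = -0.2321

-0.232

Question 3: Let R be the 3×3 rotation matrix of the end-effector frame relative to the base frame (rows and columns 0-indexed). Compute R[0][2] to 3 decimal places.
0.250

End-effector z-axis (col 2 of R) = (0.2500,-0.4330,0.8660)
R[0][2] = 0.2500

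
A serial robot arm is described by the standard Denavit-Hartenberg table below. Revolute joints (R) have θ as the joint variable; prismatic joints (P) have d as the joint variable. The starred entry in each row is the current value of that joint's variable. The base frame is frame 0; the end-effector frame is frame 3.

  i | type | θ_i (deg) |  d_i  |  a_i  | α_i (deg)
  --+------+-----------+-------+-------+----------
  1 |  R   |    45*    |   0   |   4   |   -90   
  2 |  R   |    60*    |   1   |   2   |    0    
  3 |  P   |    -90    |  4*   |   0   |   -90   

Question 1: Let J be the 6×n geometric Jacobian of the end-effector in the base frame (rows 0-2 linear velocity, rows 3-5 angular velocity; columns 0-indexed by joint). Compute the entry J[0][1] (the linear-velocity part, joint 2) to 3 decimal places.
-1.225

axis z_1 = (-0.7071,0.7071,0.0000); lever o_n−o_1 = (-2.8284,4.2426,-1.7321)
cross product → J_v[:, 1] = (-1.2247,-1.2247,-1.0000)
J_ω[:, 1] = z_1
entry J[0][1] = -1.2247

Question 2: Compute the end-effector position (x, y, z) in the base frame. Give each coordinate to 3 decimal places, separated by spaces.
after link 1: o_1 = (2.8284, 2.8284, 0.0000)
after link 2: o_2 = (2.8284, 4.2426, -1.7321)
after link 3: o_3 = (0.0000, 7.0711, -1.7321)

0.000 7.071 -1.732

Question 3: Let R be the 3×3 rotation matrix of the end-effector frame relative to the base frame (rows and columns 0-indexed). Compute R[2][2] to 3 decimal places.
End-effector z-axis (col 2 of R) = (0.3536,0.3536,-0.8660)
R[2][2] = -0.8660

-0.866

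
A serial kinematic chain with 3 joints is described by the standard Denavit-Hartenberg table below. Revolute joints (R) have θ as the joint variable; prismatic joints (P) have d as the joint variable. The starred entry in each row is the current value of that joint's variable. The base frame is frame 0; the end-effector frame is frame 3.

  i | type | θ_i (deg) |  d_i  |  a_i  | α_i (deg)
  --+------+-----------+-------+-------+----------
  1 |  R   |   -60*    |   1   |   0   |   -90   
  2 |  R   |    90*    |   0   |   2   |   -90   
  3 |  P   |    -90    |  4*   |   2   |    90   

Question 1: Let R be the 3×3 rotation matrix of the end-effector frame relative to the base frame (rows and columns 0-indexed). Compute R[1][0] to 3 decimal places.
End-effector x-axis (col 0 of R) = (0.8660,0.5000,0.0000)
R[1][0] = 0.5000

0.500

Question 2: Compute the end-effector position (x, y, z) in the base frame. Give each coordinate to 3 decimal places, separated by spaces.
-0.268 4.464 -1.000

after link 1: o_1 = (0.0000, 0.0000, 1.0000)
after link 2: o_2 = (0.0000, -0.0000, -1.0000)
after link 3: o_3 = (-0.2679, 4.4641, -1.0000)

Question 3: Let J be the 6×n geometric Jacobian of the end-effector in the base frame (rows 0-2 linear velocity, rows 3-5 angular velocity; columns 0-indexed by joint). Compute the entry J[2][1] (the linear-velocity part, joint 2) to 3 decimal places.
axis z_1 = (0.8660,0.5000,0.0000); lever o_n−o_1 = (-0.2679,4.4641,-2.0000)
cross product → J_v[:, 1] = (-1.0000,1.7321,4.0000)
J_ω[:, 1] = z_1
entry J[2][1] = 4.0000

4.000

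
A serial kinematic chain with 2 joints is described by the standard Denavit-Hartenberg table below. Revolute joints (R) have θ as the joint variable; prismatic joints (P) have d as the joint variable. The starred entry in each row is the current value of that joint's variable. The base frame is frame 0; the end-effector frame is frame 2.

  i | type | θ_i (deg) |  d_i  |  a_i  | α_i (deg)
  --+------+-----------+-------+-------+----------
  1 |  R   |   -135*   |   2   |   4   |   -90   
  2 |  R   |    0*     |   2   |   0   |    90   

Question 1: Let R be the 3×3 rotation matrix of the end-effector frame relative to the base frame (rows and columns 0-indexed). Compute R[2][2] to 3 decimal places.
End-effector z-axis (col 2 of R) = (0.0000,0.0000,1.0000)
R[2][2] = 1.0000

1.000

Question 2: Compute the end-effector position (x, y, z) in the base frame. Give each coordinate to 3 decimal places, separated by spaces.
-1.414 -4.243 2.000

after link 1: o_1 = (-2.8284, -2.8284, 2.0000)
after link 2: o_2 = (-1.4142, -4.2426, 2.0000)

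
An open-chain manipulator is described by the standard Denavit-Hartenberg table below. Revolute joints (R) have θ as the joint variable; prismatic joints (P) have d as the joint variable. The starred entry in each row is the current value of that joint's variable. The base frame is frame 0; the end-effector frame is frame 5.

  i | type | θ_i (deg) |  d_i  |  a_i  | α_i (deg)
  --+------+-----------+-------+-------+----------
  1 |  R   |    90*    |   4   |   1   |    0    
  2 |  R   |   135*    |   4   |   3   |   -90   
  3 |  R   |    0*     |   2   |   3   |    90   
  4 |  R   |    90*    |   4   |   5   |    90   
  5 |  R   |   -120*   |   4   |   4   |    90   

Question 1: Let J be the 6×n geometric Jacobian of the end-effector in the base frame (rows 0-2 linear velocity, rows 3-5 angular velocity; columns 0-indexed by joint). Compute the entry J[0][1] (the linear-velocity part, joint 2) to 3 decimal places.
10.607

axis z_1 = (0.0000,0.0000,1.0000); lever o_n−o_1 = (-3.5355,-10.6066,4.5359)
cross product → J_v[:, 1] = (10.6066,-3.5355,0.0000)
J_ω[:, 1] = z_1
entry J[0][1] = 10.6066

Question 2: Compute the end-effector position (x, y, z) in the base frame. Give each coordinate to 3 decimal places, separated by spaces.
after link 1: o_1 = (0.0000, 1.0000, 4.0000)
after link 2: o_2 = (-2.1213, -1.1213, 8.0000)
after link 3: o_3 = (-2.8284, -4.6569, 8.0000)
after link 4: o_4 = (0.7071, -8.1924, 12.0000)
after link 5: o_5 = (-3.5355, -9.6066, 8.5359)

-3.536 -9.607 8.536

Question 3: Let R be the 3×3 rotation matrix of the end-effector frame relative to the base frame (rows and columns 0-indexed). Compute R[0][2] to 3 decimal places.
-0.612

End-effector z-axis (col 2 of R) = (-0.6124,0.6124,0.5000)
R[0][2] = -0.6124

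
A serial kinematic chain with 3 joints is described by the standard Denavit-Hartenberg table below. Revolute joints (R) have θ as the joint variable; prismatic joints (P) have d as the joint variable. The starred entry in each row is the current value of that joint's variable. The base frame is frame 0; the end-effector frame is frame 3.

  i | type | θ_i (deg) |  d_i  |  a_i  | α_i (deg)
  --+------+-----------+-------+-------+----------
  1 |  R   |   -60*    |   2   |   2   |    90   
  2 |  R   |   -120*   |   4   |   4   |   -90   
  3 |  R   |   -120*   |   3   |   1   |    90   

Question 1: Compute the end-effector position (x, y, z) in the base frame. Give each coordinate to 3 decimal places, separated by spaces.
-2.790 -4.900 -2.531

after link 1: o_1 = (1.0000, -1.7321, 2.0000)
after link 2: o_2 = (-3.4641, -2.0000, -1.4641)
after link 3: o_3 = (-2.7901, -4.8995, -2.5311)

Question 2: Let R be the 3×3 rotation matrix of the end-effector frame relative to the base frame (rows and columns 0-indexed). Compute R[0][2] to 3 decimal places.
0.650

End-effector z-axis (col 2 of R) = (0.6495,-0.1250,0.7500)
R[0][2] = 0.6495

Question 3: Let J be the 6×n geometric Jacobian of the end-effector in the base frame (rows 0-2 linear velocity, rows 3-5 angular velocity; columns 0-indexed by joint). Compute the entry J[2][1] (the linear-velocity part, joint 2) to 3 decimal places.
axis z_1 = (-0.8660,-0.5000,0.0000); lever o_n−o_1 = (-3.7901,-3.1675,-4.5311)
cross product → J_v[:, 1] = (2.2655,-3.9240,0.8481)
J_ω[:, 1] = z_1
entry J[2][1] = 0.8481

0.848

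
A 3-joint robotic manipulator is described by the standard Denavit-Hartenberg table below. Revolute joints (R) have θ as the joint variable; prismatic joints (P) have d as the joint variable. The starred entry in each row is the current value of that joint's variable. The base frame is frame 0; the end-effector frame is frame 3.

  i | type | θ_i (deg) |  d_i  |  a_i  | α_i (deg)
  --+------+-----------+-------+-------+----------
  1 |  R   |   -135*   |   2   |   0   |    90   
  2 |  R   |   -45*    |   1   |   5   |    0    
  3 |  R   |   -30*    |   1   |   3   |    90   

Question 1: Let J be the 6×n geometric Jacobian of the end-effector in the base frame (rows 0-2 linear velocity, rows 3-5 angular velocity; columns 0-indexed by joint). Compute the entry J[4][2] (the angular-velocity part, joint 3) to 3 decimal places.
0.707

axis z_2 = (-0.7071,0.7071,0.0000); lever o_n−o_2 = (-1.2561,0.1581,-2.8978)
cross product → J_v[:, 2] = (-2.0490,-2.0490,0.7765)
J_ω[:, 2] = z_2
entry J[4][2] = 0.7071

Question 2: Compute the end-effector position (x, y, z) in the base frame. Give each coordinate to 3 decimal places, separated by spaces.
-4.463 -1.635 -4.433

after link 1: o_1 = (0.0000, 0.0000, 2.0000)
after link 2: o_2 = (-3.2071, -1.7929, -1.5355)
after link 3: o_3 = (-4.4633, -1.6348, -4.4333)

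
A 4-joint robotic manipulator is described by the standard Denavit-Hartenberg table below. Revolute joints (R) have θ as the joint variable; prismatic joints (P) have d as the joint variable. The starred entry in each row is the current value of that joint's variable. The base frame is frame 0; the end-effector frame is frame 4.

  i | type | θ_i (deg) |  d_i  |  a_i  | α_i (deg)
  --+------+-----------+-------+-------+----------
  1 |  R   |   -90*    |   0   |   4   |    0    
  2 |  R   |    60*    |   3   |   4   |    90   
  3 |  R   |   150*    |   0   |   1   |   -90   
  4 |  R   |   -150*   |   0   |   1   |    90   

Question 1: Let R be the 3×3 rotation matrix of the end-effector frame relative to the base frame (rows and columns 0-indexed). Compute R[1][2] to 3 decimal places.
0.533

End-effector z-axis (col 2 of R) = (0.8080,0.5335,-0.2500)
R[1][2] = 0.5335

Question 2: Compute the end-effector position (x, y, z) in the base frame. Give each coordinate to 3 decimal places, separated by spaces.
3.114 -6.375 3.067

after link 1: o_1 = (0.0000, -4.0000, 0.0000)
after link 2: o_2 = (3.4641, -6.0000, 3.0000)
after link 3: o_3 = (2.7141, -5.5670, 3.5000)
after link 4: o_4 = (3.1136, -6.3750, 3.0670)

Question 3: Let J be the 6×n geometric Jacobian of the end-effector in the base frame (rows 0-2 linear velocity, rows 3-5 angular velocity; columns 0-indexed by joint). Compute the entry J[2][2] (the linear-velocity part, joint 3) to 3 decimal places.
axis z_2 = (-0.5000,-0.8660,0.0000); lever o_n−o_2 = (-0.3505,-0.3750,0.0670)
cross product → J_v[:, 2] = (-0.0580,0.0335,-0.1160)
J_ω[:, 2] = z_2
entry J[2][2] = -0.1160

-0.116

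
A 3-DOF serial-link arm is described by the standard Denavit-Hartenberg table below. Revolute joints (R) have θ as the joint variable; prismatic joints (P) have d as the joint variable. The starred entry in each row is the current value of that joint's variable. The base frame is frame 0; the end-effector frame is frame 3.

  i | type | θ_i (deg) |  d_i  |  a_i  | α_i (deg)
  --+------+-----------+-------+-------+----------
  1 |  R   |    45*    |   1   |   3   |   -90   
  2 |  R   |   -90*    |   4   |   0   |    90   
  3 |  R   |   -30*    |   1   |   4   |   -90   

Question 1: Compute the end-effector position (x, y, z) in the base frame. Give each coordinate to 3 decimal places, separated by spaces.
0.000 2.828 4.464

after link 1: o_1 = (2.1213, 2.1213, 1.0000)
after link 2: o_2 = (-0.7071, 4.9497, 1.0000)
after link 3: o_3 = (0.0000, 2.8284, 4.4641)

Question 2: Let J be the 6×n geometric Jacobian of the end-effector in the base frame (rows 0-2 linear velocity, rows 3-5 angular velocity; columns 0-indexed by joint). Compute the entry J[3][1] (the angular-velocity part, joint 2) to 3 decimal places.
axis z_1 = (-0.7071,0.7071,0.0000); lever o_n−o_1 = (-2.1213,0.7071,3.4641)
cross product → J_v[:, 1] = (2.4495,2.4495,1.0000)
J_ω[:, 1] = z_1
entry J[3][1] = -0.7071

-0.707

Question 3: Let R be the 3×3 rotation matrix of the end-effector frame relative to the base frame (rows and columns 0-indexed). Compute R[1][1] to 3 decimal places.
0.707

End-effector y-axis (col 1 of R) = (0.7071,0.7071,-0.0000)
R[1][1] = 0.7071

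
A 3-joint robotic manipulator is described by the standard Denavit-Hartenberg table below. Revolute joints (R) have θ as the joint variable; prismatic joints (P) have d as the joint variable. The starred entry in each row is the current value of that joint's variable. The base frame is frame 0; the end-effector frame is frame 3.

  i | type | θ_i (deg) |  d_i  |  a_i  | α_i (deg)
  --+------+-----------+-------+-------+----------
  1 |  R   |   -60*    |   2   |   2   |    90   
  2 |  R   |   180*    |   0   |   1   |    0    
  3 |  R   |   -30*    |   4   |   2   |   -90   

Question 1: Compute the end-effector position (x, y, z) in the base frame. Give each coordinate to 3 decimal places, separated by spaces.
-3.830 -1.366 3.000

after link 1: o_1 = (1.0000, -1.7321, 2.0000)
after link 2: o_2 = (0.5000, -0.8660, 2.0000)
after link 3: o_3 = (-3.8301, -1.3660, 3.0000)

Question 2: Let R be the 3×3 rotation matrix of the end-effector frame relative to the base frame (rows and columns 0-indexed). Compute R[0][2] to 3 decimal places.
-0.250

End-effector z-axis (col 2 of R) = (-0.2500,0.4330,-0.8660)
R[0][2] = -0.2500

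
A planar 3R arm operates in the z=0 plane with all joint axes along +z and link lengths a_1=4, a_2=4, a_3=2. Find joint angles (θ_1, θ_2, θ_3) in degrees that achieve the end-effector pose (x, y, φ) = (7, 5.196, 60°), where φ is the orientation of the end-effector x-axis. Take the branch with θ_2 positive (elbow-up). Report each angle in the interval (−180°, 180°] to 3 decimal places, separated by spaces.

-0.002 60.002 0.000

wrist centre = target − a_3·(cos φ, sin φ) = (6.0000, 3.4639)
cos θ_2 = (47.9989−4²−4²)/(2·4·4) = 0.5000; θ_2 = 60.0022° (elbow-up)
β = atan2(3.4639,6.0000) = 29.9989°; ψ = atan2(3.4642,5.9999) = 30.0011°
θ_1 = β − ψ = -0.0022°
θ_3 = φ − θ_1 − θ_2 = 0.0000° (wrapped to (-180°,180°])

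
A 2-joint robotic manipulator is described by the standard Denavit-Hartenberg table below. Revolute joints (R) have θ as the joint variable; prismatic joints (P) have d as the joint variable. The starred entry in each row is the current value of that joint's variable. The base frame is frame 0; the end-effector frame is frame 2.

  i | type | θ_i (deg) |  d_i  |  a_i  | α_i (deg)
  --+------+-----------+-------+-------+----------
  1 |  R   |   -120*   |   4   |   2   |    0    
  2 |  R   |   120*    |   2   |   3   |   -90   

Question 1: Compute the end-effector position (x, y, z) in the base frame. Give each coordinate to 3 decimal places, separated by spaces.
2.000 -1.732 6.000

after link 1: o_1 = (-1.0000, -1.7321, 4.0000)
after link 2: o_2 = (2.0000, -1.7321, 6.0000)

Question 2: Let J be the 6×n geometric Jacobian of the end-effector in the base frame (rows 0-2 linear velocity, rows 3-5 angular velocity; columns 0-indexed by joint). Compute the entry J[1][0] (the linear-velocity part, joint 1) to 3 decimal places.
2.000

axis z_0 = ẑ; lever o_n−o_0 = (2.0000,-1.7321,6.0000)
cross product → J_v[:, 0] = (1.7321,2.0000,-0.0000)
J_ω[:, 0] = z_0
entry J[1][0] = 2.0000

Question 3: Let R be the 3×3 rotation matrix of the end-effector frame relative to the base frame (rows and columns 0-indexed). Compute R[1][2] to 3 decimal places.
End-effector z-axis (col 2 of R) = (0.0000,1.0000,0.0000)
R[1][2] = 1.0000

1.000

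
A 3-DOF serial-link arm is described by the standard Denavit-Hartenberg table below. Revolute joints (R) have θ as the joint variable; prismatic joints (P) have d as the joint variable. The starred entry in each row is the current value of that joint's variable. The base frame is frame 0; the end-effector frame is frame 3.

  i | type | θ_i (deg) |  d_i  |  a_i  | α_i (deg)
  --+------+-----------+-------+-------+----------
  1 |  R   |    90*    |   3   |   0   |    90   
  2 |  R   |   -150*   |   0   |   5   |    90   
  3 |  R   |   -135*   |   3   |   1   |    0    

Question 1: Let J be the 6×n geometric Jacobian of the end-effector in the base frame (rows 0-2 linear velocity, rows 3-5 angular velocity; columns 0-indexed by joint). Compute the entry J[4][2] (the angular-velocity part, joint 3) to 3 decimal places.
-0.500

axis z_2 = (-0.0000,-0.5000,0.8660); lever o_n−o_2 = (-0.7071,-0.8876,2.9516)
cross product → J_v[:, 2] = (-0.7071,-0.6124,-0.3536)
J_ω[:, 2] = z_2
entry J[4][2] = -0.5000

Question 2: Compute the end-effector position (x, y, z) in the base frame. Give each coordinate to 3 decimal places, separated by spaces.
after link 1: o_1 = (0.0000, 0.0000, 3.0000)
after link 2: o_2 = (-0.0000, -4.3301, 0.5000)
after link 3: o_3 = (-0.7071, -5.2178, 3.4516)

-0.707 -5.218 3.452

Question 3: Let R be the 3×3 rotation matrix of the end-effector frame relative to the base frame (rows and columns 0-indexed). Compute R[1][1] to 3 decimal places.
End-effector y-axis (col 1 of R) = (-0.7071,-0.6124,-0.3536)
R[1][1] = -0.6124

-0.612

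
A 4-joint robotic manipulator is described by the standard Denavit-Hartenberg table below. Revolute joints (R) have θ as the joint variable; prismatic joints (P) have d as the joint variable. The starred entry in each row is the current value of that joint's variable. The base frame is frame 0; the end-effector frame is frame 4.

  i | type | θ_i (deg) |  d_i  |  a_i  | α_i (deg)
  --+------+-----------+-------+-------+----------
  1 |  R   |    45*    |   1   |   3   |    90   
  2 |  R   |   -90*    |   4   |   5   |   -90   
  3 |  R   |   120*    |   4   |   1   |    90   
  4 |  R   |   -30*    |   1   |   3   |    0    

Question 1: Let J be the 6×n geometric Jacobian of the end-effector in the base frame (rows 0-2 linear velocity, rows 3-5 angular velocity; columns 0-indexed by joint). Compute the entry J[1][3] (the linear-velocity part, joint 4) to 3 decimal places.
axis z_3 = (-0.3536,0.3536,-0.8660); lever o_n−o_3 = (-3.0052,0.8839,0.4330)
cross product → J_v[:, 3] = (0.9186,2.7557,0.7500)
J_ω[:, 3] = z_3
entry J[1][3] = 2.7557

2.756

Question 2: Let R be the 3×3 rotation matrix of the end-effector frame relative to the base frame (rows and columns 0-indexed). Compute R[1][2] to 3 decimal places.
End-effector z-axis (col 2 of R) = (-0.3536,0.3536,-0.8660)
R[1][2] = 0.3536

0.354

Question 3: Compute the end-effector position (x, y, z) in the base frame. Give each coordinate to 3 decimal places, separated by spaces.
after link 1: o_1 = (2.1213, 2.1213, 1.0000)
after link 2: o_2 = (4.9497, -0.7071, -4.0000)
after link 3: o_3 = (7.1658, 2.7337, -3.5000)
after link 4: o_4 = (4.1606, 3.6176, -3.0670)

4.161 3.618 -3.067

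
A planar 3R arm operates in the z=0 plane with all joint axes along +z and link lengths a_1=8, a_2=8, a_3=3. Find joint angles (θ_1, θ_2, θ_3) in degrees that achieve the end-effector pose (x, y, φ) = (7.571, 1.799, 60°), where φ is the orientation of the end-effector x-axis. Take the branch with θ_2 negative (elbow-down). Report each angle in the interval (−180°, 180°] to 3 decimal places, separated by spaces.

60.000 -134.997 134.997

wrist centre = target − a_3·(cos φ, sin φ) = (6.0710, -0.7991)
cos θ_2 = (37.4956−8²−8²)/(2·8·8) = -0.7071; θ_2 = -134.9967° (elbow-down)
β = atan2(-0.7991,6.0710) = -7.4983°; ψ = atan2(-5.6572,2.3435) = -67.4983°
θ_1 = β − ψ = 60.0001°
θ_3 = φ − θ_1 − θ_2 = 134.9966° (wrapped to (-180°,180°])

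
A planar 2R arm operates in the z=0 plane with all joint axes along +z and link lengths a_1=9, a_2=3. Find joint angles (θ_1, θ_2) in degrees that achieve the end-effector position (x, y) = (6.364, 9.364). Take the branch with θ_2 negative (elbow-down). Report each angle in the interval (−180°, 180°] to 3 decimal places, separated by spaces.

cos θ_2 = (128.1850−9²−3²)/(2·9·3) = 0.7071; θ_2 = -44.9982° (elbow-down)
β = atan2(9.3640,6.3640) = 55.7990°; ψ = atan2(-2.1213,11.1214) = -10.7987°
θ_1 = β − ψ = 66.5977°

66.598 -44.998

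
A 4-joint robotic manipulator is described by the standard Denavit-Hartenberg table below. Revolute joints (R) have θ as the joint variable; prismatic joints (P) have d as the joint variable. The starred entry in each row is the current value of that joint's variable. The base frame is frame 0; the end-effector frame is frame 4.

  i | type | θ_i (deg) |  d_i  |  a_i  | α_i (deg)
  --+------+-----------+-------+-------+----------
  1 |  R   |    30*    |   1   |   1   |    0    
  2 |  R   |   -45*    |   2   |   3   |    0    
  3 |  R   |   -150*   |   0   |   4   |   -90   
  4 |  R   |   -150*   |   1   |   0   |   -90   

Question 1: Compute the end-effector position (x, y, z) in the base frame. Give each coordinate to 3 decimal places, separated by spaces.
after link 1: o_1 = (0.8660, 0.5000, 1.0000)
after link 2: o_2 = (3.7638, -0.2765, 3.0000)
after link 3: o_3 = (-0.0999, -1.3117, 3.0000)
after link 4: o_4 = (0.1589, -2.2777, 3.0000)

0.159 -2.278 3.000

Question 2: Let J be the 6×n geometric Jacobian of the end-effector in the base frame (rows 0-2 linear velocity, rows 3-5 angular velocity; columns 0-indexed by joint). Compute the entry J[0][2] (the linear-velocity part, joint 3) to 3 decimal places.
axis z_2 = (0.0000,0.0000,1.0000); lever o_n−o_2 = (-3.6049,-2.0012,0.0000)
cross product → J_v[:, 2] = (2.0012,-3.6049,0.0000)
J_ω[:, 2] = z_2
entry J[0][2] = 2.0012

2.001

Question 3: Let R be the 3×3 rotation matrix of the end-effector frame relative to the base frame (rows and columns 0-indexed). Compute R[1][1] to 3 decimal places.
0.966

End-effector y-axis (col 1 of R) = (-0.2588,0.9659,-0.0000)
R[1][1] = 0.9659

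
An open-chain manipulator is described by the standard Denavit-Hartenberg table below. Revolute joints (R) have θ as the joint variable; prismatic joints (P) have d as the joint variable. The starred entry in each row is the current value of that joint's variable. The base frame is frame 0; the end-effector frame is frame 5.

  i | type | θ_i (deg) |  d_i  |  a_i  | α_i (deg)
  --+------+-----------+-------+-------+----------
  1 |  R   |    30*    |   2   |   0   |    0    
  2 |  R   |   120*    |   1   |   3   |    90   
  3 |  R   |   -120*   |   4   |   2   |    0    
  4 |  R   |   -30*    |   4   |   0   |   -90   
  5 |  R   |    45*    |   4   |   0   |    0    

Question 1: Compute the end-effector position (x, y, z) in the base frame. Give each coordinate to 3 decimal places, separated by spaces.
after link 1: o_1 = (0.0000, 0.0000, 2.0000)
after link 2: o_2 = (-2.5981, 1.5000, 3.0000)
after link 3: o_3 = (0.2679, 4.4641, 1.2679)
after link 4: o_4 = (2.2679, 7.9282, 1.2679)
after link 5: o_5 = (0.5359, 8.9282, -2.1962)

0.536 8.928 -2.196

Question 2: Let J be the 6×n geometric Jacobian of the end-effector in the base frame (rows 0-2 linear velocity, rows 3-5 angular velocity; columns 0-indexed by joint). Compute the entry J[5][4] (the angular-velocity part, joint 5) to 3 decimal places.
axis z_4 = (-0.4330,0.2500,-0.8660); lever o_n−o_4 = (-1.7321,1.0000,-3.4641)
cross product → J_v[:, 4] = (0.0000,-0.0000,-0.0000)
J_ω[:, 4] = z_4
entry J[5][4] = -0.8660

-0.866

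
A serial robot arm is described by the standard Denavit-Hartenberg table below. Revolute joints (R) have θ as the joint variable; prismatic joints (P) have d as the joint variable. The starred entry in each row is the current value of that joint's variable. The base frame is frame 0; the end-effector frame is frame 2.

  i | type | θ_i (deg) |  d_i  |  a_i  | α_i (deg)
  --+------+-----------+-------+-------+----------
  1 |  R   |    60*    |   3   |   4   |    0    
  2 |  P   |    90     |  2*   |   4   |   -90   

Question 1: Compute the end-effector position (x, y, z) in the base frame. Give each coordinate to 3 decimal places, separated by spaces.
after link 1: o_1 = (2.0000, 3.4641, 3.0000)
after link 2: o_2 = (-1.4641, 5.4641, 5.0000)

-1.464 5.464 5.000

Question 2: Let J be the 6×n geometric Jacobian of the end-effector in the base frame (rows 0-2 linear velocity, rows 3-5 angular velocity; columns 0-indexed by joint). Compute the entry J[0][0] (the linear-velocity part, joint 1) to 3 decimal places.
axis z_0 = ẑ; lever o_n−o_0 = (-1.4641,5.4641,5.0000)
cross product → J_v[:, 0] = (-5.4641,-1.4641,0.0000)
J_ω[:, 0] = z_0
entry J[0][0] = -5.4641

-5.464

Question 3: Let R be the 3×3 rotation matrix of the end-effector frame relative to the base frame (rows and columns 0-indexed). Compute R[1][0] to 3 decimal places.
0.500

End-effector x-axis (col 0 of R) = (-0.8660,0.5000,0.0000)
R[1][0] = 0.5000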